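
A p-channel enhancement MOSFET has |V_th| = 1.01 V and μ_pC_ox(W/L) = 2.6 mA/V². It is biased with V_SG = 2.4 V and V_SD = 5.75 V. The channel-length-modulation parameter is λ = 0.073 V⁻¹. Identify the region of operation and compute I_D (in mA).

Saturation; I_D = 3.57 mA

V_ov = V_SG − |V_th| = 2.4 − 1.01 = 1.39 V.
Since V_SD = 5.75 V ≥ V_ov = 1.39 V, the device is in saturation.
I_D = ½ k_p V_ov² (1 + λ V_SD) = 0.5 × 2.6 × 1.39² × (1 + 0.073 × 5.75) = 3.57 mA.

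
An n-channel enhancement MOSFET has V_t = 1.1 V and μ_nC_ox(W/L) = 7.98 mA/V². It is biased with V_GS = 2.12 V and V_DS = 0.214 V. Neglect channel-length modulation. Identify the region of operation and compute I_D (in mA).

Triode; I_D = 1.56 mA

V_ov = V_GS − V_t = 2.12 − 1.1 = 1.02 V.
Since V_DS = 0.214 V < V_ov = 1.02 V, the device is in the triode region.
I_D = k_n [V_ov · V_DS − ½ V_DS²] = 7.98 × [1.02 × 0.214 − 0.5 × 0.214²] = 1.56 mA.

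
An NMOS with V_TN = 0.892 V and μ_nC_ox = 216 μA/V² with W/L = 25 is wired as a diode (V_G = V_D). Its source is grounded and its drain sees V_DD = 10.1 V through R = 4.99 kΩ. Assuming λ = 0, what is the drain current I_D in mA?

With gate tied to drain, V_GS = V_DS ≥ V_GS − V_TN, so the device is in saturation.
k_n = μ_nC_ox · (W/L) = 5.4 mA/V².
KCL at the drain: ½ k_n (V_GS − V_TN)² = (V_DD − V_GS)/R.
Let x = V_GS − 0.892. Then 13.5 x² + x − 9.208 = 0, giving x = 0.79 V (positive root), so V_GS = 1.68 V.
I_D = (V_DD − V_GS)/R = (10.1 − 1.68) / 4.99 = 1.69 mA.

I_D = 1.69 mA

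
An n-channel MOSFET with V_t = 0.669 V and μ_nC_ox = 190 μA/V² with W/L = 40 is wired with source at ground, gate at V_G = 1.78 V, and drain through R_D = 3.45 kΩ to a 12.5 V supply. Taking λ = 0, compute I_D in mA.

I_D = 3.47 mA

V_GS = V_G = 1.78 V, so V_ov = 1.78 − 0.669 = 1.11 V.
k_n = μ_nC_ox · (W/L) = 7.6 mA/V².
Assume saturation: I_D = ½ k_n V_ov² = 0.5 × 7.6 × 1.11² = 4.69 mA, giving V_DS = V_DD − I_D R_D = 12.5 − 4.69 × 3.45 = -3.68 V.
But -3.68 V < V_ov = 1.11 V, so the device is actually in triode.
In triode I_D = k_n[V_ov V_DS − ½ V_DS²] and I_D = (V_DD − V_DS)/R_D. Equating: 13.1 V_DS² − 30.13 V_DS + 12.5 = 0, giving V_DS = 0.543 V (the root below V_ov).
I_D = (12.5 − 0.543) / 3.45 = 3.47 mA.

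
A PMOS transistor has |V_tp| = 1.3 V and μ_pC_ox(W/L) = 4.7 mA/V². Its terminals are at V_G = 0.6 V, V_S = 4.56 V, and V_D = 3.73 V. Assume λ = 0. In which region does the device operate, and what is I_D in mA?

V_SG = V_S − V_G = 4.56 − 0.6 = 3.96 V; V_SD = V_S − V_D = 4.56 − 3.73 = 0.83 V.
V_ov = V_SG − |V_tp| = 3.96 − 1.3 = 2.66 V.
Since V_SD = 0.83 V < V_ov = 2.66 V, the device is in the triode region.
I_D = k_p [V_ov · V_SD − ½ V_SD²] = 4.7 × [2.66 × 0.83 − 0.5 × 0.83²] = 8.76 mA.

Triode; I_D = 8.76 mA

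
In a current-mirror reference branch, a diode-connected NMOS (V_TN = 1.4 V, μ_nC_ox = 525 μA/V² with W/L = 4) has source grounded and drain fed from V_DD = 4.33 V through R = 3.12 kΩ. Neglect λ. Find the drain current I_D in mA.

With gate tied to drain, V_GS = V_DS ≥ V_GS − V_TN, so the device is in saturation.
k_n = μ_nC_ox · (W/L) = 2.1 mA/V².
KCL at the drain: ½ k_n (V_GS − V_TN)² = (V_DD − V_GS)/R.
Let x = V_GS − 1.4. Then 3.28 x² + x − 2.93 = 0, giving x = 0.805 V (positive root), so V_GS = 2.21 V.
I_D = (V_DD − V_GS)/R = (4.33 − 2.21) / 3.12 = 0.681 mA.

I_D = 0.681 mA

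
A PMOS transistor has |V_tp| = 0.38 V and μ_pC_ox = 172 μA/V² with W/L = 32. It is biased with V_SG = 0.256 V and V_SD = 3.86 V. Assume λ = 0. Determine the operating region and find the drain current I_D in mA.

V_SG = 0.256 V < |V_tp| = 0.38 V, so the transistor is in cutoff.

Cutoff; I_D = 0 mA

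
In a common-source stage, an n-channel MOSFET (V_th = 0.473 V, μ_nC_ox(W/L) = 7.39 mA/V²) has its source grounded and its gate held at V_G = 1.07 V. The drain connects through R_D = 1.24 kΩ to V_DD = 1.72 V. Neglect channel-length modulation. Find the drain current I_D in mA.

I_D = 1.10 mA

V_GS = V_G = 1.07 V, so V_ov = 1.07 − 0.473 = 0.597 V.
Assume saturation: I_D = ½ k_n V_ov² = 0.5 × 7.39 × 0.597² = 1.32 mA, giving V_DS = V_DD − I_D R_D = 1.72 − 1.32 × 1.24 = 0.087 V.
But 0.087 V < V_ov = 0.597 V, so the device is actually in triode.
In triode I_D = k_n[V_ov V_DS − ½ V_DS²] and I_D = (V_DD − V_DS)/R_D. Equating: 4.58 V_DS² − 6.471 V_DS + 1.72 = 0, giving V_DS = 0.355 V (the root below V_ov).
I_D = (1.72 − 0.355) / 1.24 = 1.1 mA.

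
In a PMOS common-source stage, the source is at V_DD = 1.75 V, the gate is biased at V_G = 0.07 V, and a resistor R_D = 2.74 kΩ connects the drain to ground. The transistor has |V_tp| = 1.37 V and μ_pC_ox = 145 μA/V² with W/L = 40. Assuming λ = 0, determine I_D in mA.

V_SG = V_DD − V_G = 1.75 − 0.07 = 1.68 V, so V_ov = 1.68 − 1.37 = 0.31 V.
k_p = μ_pC_ox · (W/L) = 5.8 mA/V².
Assume saturation: I_D = ½ k_p V_ov² = 0.5 × 5.8 × 0.31² = 0.279 mA, giving V_SD = V_DD − I_D R_D = 1.75 − 0.279 × 2.74 = 0.986 V.
V_SD = 0.986 V ≥ V_ov = 0.31 V, confirming saturation.

I_D = 0.279 mA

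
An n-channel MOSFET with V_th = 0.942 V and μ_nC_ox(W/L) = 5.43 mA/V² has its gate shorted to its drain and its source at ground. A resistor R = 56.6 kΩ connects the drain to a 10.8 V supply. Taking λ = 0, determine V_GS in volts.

With gate tied to drain, V_GS = V_DS ≥ V_GS − V_th, so the device is in saturation.
KCL at the drain: ½ k_n (V_GS − V_th)² = (V_DD − V_GS)/R.
Let x = V_GS − 0.942. Then 154 x² + x − 9.858 = 0, giving x = 0.25 V (positive root), so V_GS = 1.19 V.
I_D = (V_DD − V_GS)/R = (10.8 − 1.19) / 56.6 = 0.17 mA.

V_GS = 1.19 V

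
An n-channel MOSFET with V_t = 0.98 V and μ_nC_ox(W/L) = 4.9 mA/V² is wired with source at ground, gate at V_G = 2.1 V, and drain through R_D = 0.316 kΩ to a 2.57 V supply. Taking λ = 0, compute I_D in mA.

I_D = 3.07 mA

V_GS = V_G = 2.1 V, so V_ov = 2.1 − 0.98 = 1.12 V.
Assume saturation: I_D = ½ k_n V_ov² = 0.5 × 4.9 × 1.12² = 3.07 mA, giving V_DS = V_DD − I_D R_D = 2.57 − 3.07 × 0.316 = 1.6 V.
V_DS = 1.6 V ≥ V_ov = 1.12 V, confirming saturation.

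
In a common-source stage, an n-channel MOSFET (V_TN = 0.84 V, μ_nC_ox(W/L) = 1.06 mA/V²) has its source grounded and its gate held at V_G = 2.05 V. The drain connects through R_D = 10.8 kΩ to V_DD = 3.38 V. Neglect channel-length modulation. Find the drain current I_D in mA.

I_D = 0.290 mA

V_GS = V_G = 2.05 V, so V_ov = 2.05 − 0.84 = 1.21 V.
Assume saturation: I_D = ½ k_n V_ov² = 0.5 × 1.06 × 1.21² = 0.776 mA, giving V_DS = V_DD − I_D R_D = 3.38 − 0.776 × 10.8 = -5 V.
But -5 V < V_ov = 1.21 V, so the device is actually in triode.
In triode I_D = k_n[V_ov V_DS − ½ V_DS²] and I_D = (V_DD − V_DS)/R_D. Equating: 5.72 V_DS² − 14.85 V_DS + 3.38 = 0, giving V_DS = 0.252 V (the root below V_ov).
I_D = (3.38 − 0.252) / 10.8 = 0.29 mA.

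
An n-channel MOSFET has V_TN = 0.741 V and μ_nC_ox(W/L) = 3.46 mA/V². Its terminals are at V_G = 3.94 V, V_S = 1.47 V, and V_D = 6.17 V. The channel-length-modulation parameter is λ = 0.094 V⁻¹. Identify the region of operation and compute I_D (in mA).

Saturation; I_D = 7.46 mA

V_GS = V_G − V_S = 3.94 − 1.47 = 2.47 V; V_DS = V_D − V_S = 6.17 − 1.47 = 4.7 V.
V_ov = V_GS − V_TN = 2.47 − 0.741 = 1.73 V.
Since V_DS = 4.7 V ≥ V_ov = 1.73 V, the device is in saturation.
I_D = ½ k_n V_ov² (1 + λ V_DS) = 0.5 × 3.46 × 1.73² × (1 + 0.094 × 4.7) = 7.46 mA.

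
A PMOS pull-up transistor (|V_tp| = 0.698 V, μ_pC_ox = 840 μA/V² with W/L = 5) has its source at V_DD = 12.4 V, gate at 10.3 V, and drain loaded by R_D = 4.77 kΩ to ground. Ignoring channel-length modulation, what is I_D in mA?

I_D = 2.49 mA

V_SG = V_DD − V_G = 12.4 − 10.3 = 2.1 V, so V_ov = 2.1 − 0.698 = 1.4 V.
k_p = μ_pC_ox · (W/L) = 4.2 mA/V².
Assume saturation: I_D = ½ k_p V_ov² = 0.5 × 4.2 × 1.4² = 4.13 mA, giving V_SD = V_DD − I_D R_D = 12.4 − 4.13 × 4.77 = -7.29 V.
But -7.29 V < V_ov = 1.4 V, so the device is actually in triode.
In triode I_D = k_p[V_ov V_SD − ½ V_SD²] and I_D = (V_DD − V_SD)/R_D. Equating: 10 V_SD² − 29.09 V_SD + 12.4 = 0, giving V_SD = 0.519 V (the root below V_ov).
I_D = (12.4 − 0.519) / 4.77 = 2.49 mA.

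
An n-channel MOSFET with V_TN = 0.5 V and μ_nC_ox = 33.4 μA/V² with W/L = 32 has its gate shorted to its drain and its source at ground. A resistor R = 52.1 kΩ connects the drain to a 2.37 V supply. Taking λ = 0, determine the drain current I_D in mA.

I_D = 0.0313 mA

With gate tied to drain, V_GS = V_DS ≥ V_GS − V_TN, so the device is in saturation.
k_n = μ_nC_ox · (W/L) = 1.069 mA/V².
KCL at the drain: ½ k_n (V_GS − V_TN)² = (V_DD − V_GS)/R.
Let x = V_GS − 0.5. Then 27.8 x² + x − 1.87 = 0, giving x = 0.242 V (positive root), so V_GS = 0.742 V.
I_D = (V_DD − V_GS)/R = (2.37 − 0.742) / 52.1 = 0.0313 mA.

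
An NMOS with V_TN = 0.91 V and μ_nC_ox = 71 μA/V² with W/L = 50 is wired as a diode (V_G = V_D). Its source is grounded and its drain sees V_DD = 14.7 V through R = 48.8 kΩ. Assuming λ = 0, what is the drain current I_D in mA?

With gate tied to drain, V_GS = V_DS ≥ V_GS − V_TN, so the device is in saturation.
k_n = μ_nC_ox · (W/L) = 3.55 mA/V².
KCL at the drain: ½ k_n (V_GS − V_TN)² = (V_DD − V_GS)/R.
Let x = V_GS − 0.91. Then 86.6 x² + x − 13.79 = 0, giving x = 0.393 V (positive root), so V_GS = 1.3 V.
I_D = (V_DD − V_GS)/R = (14.7 − 1.3) / 48.8 = 0.275 mA.

I_D = 0.275 mA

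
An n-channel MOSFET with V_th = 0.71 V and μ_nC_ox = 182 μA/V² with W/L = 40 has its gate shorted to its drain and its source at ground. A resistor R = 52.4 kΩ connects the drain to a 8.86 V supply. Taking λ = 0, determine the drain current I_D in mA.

With gate tied to drain, V_GS = V_DS ≥ V_GS − V_th, so the device is in saturation.
k_n = μ_nC_ox · (W/L) = 7.28 mA/V².
KCL at the drain: ½ k_n (V_GS − V_th)² = (V_DD − V_GS)/R.
Let x = V_GS − 0.71. Then 191 x² + x − 8.15 = 0, giving x = 0.204 V (positive root), so V_GS = 0.914 V.
I_D = (V_DD − V_GS)/R = (8.86 − 0.914) / 52.4 = 0.152 mA.

I_D = 0.152 mA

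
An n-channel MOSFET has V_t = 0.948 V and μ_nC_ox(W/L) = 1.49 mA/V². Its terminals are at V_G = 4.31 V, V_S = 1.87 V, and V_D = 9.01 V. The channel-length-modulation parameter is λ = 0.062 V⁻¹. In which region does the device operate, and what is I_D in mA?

V_GS = V_G − V_S = 4.31 − 1.87 = 2.44 V; V_DS = V_D − V_S = 9.01 − 1.87 = 7.14 V.
V_ov = V_GS − V_t = 2.44 − 0.948 = 1.49 V.
Since V_DS = 7.14 V ≥ V_ov = 1.49 V, the device is in saturation.
I_D = ½ k_n V_ov² (1 + λ V_DS) = 0.5 × 1.49 × 1.49² × (1 + 0.062 × 7.14) = 2.39 mA.

Saturation; I_D = 2.39 mA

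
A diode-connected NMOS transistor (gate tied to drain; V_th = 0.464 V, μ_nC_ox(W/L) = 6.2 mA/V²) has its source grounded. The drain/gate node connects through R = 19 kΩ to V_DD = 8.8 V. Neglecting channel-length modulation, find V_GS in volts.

V_GS = 0.832 V

With gate tied to drain, V_GS = V_DS ≥ V_GS − V_th, so the device is in saturation.
KCL at the drain: ½ k_n (V_GS − V_th)² = (V_DD − V_GS)/R.
Let x = V_GS − 0.464. Then 58.9 x² + x − 8.336 = 0, giving x = 0.368 V (positive root), so V_GS = 0.832 V.
I_D = (V_DD − V_GS)/R = (8.8 − 0.832) / 19 = 0.419 mA.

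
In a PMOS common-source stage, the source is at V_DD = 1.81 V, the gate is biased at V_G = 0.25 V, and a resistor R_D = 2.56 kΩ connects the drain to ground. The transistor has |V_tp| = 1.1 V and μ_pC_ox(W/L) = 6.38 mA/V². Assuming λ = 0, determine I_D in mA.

I_D = 0.591 mA

V_SG = V_DD − V_G = 1.81 − 0.25 = 1.56 V, so V_ov = 1.56 − 1.1 = 0.46 V.
Assume saturation: I_D = ½ k_p V_ov² = 0.5 × 6.38 × 0.46² = 0.675 mA, giving V_SD = V_DD − I_D R_D = 1.81 − 0.675 × 2.56 = 0.082 V.
But 0.082 V < V_ov = 0.46 V, so the device is actually in triode.
In triode I_D = k_p[V_ov V_SD − ½ V_SD²] and I_D = (V_DD − V_SD)/R_D. Equating: 8.17 V_SD² − 8.513 V_SD + 1.81 = 0, giving V_SD = 0.298 V (the root below V_ov).
I_D = (1.81 − 0.298) / 2.56 = 0.591 mA.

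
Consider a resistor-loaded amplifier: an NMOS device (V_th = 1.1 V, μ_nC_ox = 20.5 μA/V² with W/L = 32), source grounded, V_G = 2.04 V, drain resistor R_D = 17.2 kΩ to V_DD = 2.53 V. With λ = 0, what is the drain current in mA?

I_D = 0.133 mA

V_GS = V_G = 2.04 V, so V_ov = 2.04 − 1.1 = 0.94 V.
k_n = μ_nC_ox · (W/L) = 0.656 mA/V².
Assume saturation: I_D = ½ k_n V_ov² = 0.5 × 0.656 × 0.94² = 0.29 mA, giving V_DS = V_DD − I_D R_D = 2.53 − 0.29 × 17.2 = -2.45 V.
But -2.45 V < V_ov = 0.94 V, so the device is actually in triode.
In triode I_D = k_n[V_ov V_DS − ½ V_DS²] and I_D = (V_DD − V_DS)/R_D. Equating: 5.64 V_DS² − 11.61 V_DS + 2.53 = 0, giving V_DS = 0.248 V (the root below V_ov).
I_D = (2.53 − 0.248) / 17.2 = 0.133 mA.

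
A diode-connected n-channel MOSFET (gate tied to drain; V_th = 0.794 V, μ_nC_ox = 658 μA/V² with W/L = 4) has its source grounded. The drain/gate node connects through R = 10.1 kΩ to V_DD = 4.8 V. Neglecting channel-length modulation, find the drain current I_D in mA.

With gate tied to drain, V_GS = V_DS ≥ V_GS − V_th, so the device is in saturation.
k_n = μ_nC_ox · (W/L) = 2.632 mA/V².
KCL at the drain: ½ k_n (V_GS − V_th)² = (V_DD − V_GS)/R.
Let x = V_GS − 0.794. Then 13.3 x² + x − 4.006 = 0, giving x = 0.513 V (positive root), so V_GS = 1.31 V.
I_D = (V_DD − V_GS)/R = (4.8 − 1.31) / 10.1 = 0.346 mA.

I_D = 0.346 mA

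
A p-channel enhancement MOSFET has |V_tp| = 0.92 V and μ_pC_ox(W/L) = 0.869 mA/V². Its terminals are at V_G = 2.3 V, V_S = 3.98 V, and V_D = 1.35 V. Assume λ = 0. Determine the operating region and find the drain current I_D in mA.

Saturation; I_D = 0.251 mA

V_SG = V_S − V_G = 3.98 − 2.3 = 1.68 V; V_SD = V_S − V_D = 3.98 − 1.35 = 2.63 V.
V_ov = V_SG − |V_tp| = 1.68 − 0.92 = 0.76 V.
Since V_SD = 2.63 V ≥ V_ov = 0.76 V, the device is in saturation.
I_D = ½ k_p V_ov² = 0.5 × 0.869 × 0.76² = 0.251 mA.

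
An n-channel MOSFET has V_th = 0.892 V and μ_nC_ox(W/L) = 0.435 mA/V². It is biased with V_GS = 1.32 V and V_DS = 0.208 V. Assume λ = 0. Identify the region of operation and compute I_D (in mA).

Triode; I_D = 0.0293 mA

V_ov = V_GS − V_th = 1.32 − 0.892 = 0.428 V.
Since V_DS = 0.208 V < V_ov = 0.428 V, the device is in the triode region.
I_D = k_n [V_ov · V_DS − ½ V_DS²] = 0.435 × [0.428 × 0.208 − 0.5 × 0.208²] = 0.0293 mA.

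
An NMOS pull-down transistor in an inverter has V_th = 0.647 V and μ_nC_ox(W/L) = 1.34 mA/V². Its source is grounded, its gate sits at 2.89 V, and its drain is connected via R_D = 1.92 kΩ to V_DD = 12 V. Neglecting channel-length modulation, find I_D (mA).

V_GS = V_G = 2.89 V, so V_ov = 2.89 − 0.647 = 2.24 V.
Assume saturation: I_D = ½ k_n V_ov² = 0.5 × 1.34 × 2.24² = 3.37 mA, giving V_DS = V_DD − I_D R_D = 12 − 3.37 × 1.92 = 5.53 V.
V_DS = 5.53 V ≥ V_ov = 2.24 V, confirming saturation.

I_D = 3.37 mA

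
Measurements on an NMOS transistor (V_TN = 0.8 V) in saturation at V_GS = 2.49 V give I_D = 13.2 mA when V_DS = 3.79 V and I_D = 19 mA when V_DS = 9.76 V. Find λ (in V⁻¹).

λ = 0.102 V⁻¹

With V_GS fixed, I_D ∝ (1 + λ V_DS) in saturation, so I_D2/I_D1 = (1 + λ V_DS2)/(1 + λ V_DS1).
19/13.2 = 1.439 = (1 + 9.76 λ)/(1 + 3.79 λ).
Solving: λ (I_D1 V_DS2 − I_D2 V_DS1) = I_D2 − I_D1, so λ = (19 − 13.2) / (13.2 × 9.76 − 19 × 3.79) = 5.8 / 56.8 = 0.102 V⁻¹.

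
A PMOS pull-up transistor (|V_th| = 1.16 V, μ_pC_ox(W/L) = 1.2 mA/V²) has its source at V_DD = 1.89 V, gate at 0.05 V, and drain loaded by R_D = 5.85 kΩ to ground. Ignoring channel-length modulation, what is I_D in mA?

I_D = 0.246 mA

V_SG = V_DD − V_G = 1.89 − 0.05 = 1.84 V, so V_ov = 1.84 − 1.16 = 0.68 V.
Assume saturation: I_D = ½ k_p V_ov² = 0.5 × 1.2 × 0.68² = 0.277 mA, giving V_SD = V_DD − I_D R_D = 1.89 − 0.277 × 5.85 = 0.267 V.
But 0.267 V < V_ov = 0.68 V, so the device is actually in triode.
In triode I_D = k_p[V_ov V_SD − ½ V_SD²] and I_D = (V_DD − V_SD)/R_D. Equating: 3.51 V_SD² − 5.774 V_SD + 1.89 = 0, giving V_SD = 0.451 V (the root below V_ov).
I_D = (1.89 − 0.451) / 5.85 = 0.246 mA.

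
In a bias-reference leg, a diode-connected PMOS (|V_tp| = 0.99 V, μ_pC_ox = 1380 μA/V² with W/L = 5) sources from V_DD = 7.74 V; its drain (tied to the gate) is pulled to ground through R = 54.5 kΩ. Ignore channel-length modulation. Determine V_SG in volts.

With gate tied to drain, V_SG = V_SD ≥ V_SG − |V_tp|, so the device is in saturation.
k_p = μ_pC_ox · (W/L) = 6.9 mA/V².
KCL at the drain: ½ k_p (V_SG − |V_tp|)² = (V_DD − V_SG)/R.
Let x = V_SG − 0.99. Then 188 x² + x − 6.75 = 0, giving x = 0.187 V (positive root), so V_SG = 1.18 V.
I_D = (V_DD − V_SG)/R = (7.74 − 1.18) / 54.5 = 0.12 mA.

V_SG = 1.18 V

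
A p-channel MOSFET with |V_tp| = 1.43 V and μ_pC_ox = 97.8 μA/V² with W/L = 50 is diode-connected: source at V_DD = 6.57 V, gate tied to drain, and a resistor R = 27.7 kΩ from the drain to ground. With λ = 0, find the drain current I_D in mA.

I_D = 0.176 mA

With gate tied to drain, V_SG = V_SD ≥ V_SG − |V_tp|, so the device is in saturation.
k_p = μ_pC_ox · (W/L) = 4.89 mA/V².
KCL at the drain: ½ k_p (V_SG − |V_tp|)² = (V_DD − V_SG)/R.
Let x = V_SG − 1.43. Then 67.7 x² + x − 5.14 = 0, giving x = 0.268 V (positive root), so V_SG = 1.7 V.
I_D = (V_DD − V_SG)/R = (6.57 − 1.7) / 27.7 = 0.176 mA.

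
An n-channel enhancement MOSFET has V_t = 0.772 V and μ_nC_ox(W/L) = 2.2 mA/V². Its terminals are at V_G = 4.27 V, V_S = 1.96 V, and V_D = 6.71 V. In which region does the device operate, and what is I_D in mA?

V_GS = V_G − V_S = 4.27 − 1.96 = 2.31 V; V_DS = V_D − V_S = 6.71 − 1.96 = 4.75 V.
V_ov = V_GS − V_t = 2.31 − 0.772 = 1.54 V.
Since V_DS = 4.75 V ≥ V_ov = 1.54 V, the device is in saturation.
I_D = ½ k_n V_ov² = 0.5 × 2.2 × 1.54² = 2.6 mA.

Saturation; I_D = 2.60 mA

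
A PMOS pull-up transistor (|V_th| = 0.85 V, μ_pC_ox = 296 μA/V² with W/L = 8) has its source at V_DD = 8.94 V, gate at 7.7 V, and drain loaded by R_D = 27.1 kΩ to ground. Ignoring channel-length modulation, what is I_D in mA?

V_SG = V_DD − V_G = 8.94 − 7.7 = 1.24 V, so V_ov = 1.24 − 0.85 = 0.39 V.
k_p = μ_pC_ox · (W/L) = 2.368 mA/V².
Assume saturation: I_D = ½ k_p V_ov² = 0.5 × 2.368 × 0.39² = 0.18 mA, giving V_SD = V_DD − I_D R_D = 8.94 − 0.18 × 27.1 = 4.06 V.
V_SD = 4.06 V ≥ V_ov = 0.39 V, confirming saturation.

I_D = 0.180 mA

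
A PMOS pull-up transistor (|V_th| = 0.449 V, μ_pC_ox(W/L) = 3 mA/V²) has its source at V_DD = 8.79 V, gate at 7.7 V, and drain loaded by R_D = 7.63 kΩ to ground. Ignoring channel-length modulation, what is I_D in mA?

V_SG = V_DD − V_G = 8.79 − 7.7 = 1.09 V, so V_ov = 1.09 − 0.449 = 0.641 V.
Assume saturation: I_D = ½ k_p V_ov² = 0.5 × 3 × 0.641² = 0.616 mA, giving V_SD = V_DD − I_D R_D = 8.79 − 0.616 × 7.63 = 4.09 V.
V_SD = 4.09 V ≥ V_ov = 0.641 V, confirming saturation.

I_D = 0.616 mA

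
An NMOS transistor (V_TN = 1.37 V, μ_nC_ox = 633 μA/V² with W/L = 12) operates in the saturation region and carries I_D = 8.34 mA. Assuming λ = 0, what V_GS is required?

V_GS = 2.85 V

k_n = μ_nC_ox · (W/L) = 7.596 mA/V².
In saturation I_D = ½ k_n (V_GS − V_TN)², so V_GS − V_TN = √(2 I_D / k_n) = √(2 × 8.34 / 7.596) = 1.48 V.
V_GS = 1.37 + 1.48 = 2.85 V.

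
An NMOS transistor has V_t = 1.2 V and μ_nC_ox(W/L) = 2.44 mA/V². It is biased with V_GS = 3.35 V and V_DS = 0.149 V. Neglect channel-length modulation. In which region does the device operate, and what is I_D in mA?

V_ov = V_GS − V_t = 3.35 − 1.2 = 2.15 V.
Since V_DS = 0.149 V < V_ov = 2.15 V, the device is in the triode region.
I_D = k_n [V_ov · V_DS − ½ V_DS²] = 2.44 × [2.15 × 0.149 − 0.5 × 0.149²] = 0.755 mA.

Triode; I_D = 0.755 mA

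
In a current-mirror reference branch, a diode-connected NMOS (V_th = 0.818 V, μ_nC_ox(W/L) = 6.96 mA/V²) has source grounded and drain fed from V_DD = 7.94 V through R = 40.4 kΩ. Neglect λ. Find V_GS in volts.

V_GS = 1.04 V

With gate tied to drain, V_GS = V_DS ≥ V_GS − V_th, so the device is in saturation.
KCL at the drain: ½ k_n (V_GS − V_th)² = (V_DD − V_GS)/R.
Let x = V_GS − 0.818. Then 141 x² + x − 7.122 = 0, giving x = 0.222 V (positive root), so V_GS = 1.04 V.
I_D = (V_DD − V_GS)/R = (7.94 − 1.04) / 40.4 = 0.171 mA.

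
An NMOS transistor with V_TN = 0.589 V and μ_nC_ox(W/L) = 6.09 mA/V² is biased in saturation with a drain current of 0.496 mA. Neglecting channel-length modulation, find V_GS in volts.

V_GS = 0.993 V

In saturation I_D = ½ k_n (V_GS − V_TN)², so V_GS − V_TN = √(2 I_D / k_n) = √(2 × 0.496 / 6.09) = 0.404 V.
V_GS = 0.589 + 0.404 = 0.993 V.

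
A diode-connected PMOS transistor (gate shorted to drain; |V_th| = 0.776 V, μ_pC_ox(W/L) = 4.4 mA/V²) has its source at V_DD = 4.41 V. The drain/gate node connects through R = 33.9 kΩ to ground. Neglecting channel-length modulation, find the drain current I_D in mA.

With gate tied to drain, V_SG = V_SD ≥ V_SG − |V_th|, so the device is in saturation.
KCL at the drain: ½ k_p (V_SG − |V_th|)² = (V_DD − V_SG)/R.
Let x = V_SG − 0.776. Then 74.6 x² + x − 3.634 = 0, giving x = 0.214 V (positive root), so V_SG = 0.99 V.
I_D = (V_DD − V_SG)/R = (4.41 − 0.99) / 33.9 = 0.101 mA.

I_D = 0.101 mA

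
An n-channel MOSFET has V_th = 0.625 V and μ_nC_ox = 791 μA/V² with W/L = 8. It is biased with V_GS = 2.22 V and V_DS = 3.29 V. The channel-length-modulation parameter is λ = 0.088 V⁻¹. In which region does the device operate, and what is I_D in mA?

Saturation; I_D = 10.4 mA

k_n = μ_nC_ox · (W/L) = 6.328 mA/V².
V_ov = V_GS − V_th = 2.22 − 0.625 = 1.6 V.
Since V_DS = 3.29 V ≥ V_ov = 1.6 V, the device is in saturation.
I_D = ½ k_n V_ov² (1 + λ V_DS) = 0.5 × 6.328 × 1.6² × (1 + 0.088 × 3.29) = 10.4 mA.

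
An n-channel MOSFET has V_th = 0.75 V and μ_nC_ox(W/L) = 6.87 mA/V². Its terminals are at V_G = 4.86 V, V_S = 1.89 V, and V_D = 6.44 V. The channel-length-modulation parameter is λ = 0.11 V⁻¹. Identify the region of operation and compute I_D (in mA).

V_GS = V_G − V_S = 4.86 − 1.89 = 2.97 V; V_DS = V_D − V_S = 6.44 − 1.89 = 4.55 V.
V_ov = V_GS − V_th = 2.97 − 0.75 = 2.22 V.
Since V_DS = 4.55 V ≥ V_ov = 2.22 V, the device is in saturation.
I_D = ½ k_n V_ov² (1 + λ V_DS) = 0.5 × 6.87 × 2.22² × (1 + 0.11 × 4.55) = 25.4 mA.

Saturation; I_D = 25.4 mA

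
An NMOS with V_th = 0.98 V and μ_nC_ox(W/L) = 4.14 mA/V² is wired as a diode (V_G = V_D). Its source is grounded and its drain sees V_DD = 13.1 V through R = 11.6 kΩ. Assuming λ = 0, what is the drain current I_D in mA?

With gate tied to drain, V_GS = V_DS ≥ V_GS − V_th, so the device is in saturation.
KCL at the drain: ½ k_n (V_GS − V_th)² = (V_DD − V_GS)/R.
Let x = V_GS − 0.98. Then 24 x² + x − 12.12 = 0, giving x = 0.69 V (positive root), so V_GS = 1.67 V.
I_D = (V_DD − V_GS)/R = (13.1 − 1.67) / 11.6 = 0.985 mA.

I_D = 0.985 mA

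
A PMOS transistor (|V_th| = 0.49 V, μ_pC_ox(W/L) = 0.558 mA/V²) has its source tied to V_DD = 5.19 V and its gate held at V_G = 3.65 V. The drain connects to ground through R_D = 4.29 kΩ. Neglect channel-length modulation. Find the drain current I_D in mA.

V_SG = V_DD − V_G = 5.19 − 3.65 = 1.54 V, so V_ov = 1.54 − 0.49 = 1.05 V.
Assume saturation: I_D = ½ k_p V_ov² = 0.5 × 0.558 × 1.05² = 0.308 mA, giving V_SD = V_DD − I_D R_D = 5.19 − 0.308 × 4.29 = 3.87 V.
V_SD = 3.87 V ≥ V_ov = 1.05 V, confirming saturation.

I_D = 0.308 mA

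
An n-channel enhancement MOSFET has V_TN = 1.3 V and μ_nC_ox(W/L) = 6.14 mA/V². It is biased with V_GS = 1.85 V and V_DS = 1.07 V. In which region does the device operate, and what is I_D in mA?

Saturation; I_D = 0.929 mA

V_ov = V_GS − V_TN = 1.85 − 1.3 = 0.55 V.
Since V_DS = 1.07 V ≥ V_ov = 0.55 V, the device is in saturation.
I_D = ½ k_n V_ov² = 0.5 × 6.14 × 0.55² = 0.929 mA.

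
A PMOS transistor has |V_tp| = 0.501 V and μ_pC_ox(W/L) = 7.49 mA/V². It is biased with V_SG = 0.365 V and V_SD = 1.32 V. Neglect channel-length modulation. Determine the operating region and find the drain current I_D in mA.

V_SG = 0.365 V < |V_tp| = 0.501 V, so the transistor is in cutoff.

Cutoff; I_D = 0 mA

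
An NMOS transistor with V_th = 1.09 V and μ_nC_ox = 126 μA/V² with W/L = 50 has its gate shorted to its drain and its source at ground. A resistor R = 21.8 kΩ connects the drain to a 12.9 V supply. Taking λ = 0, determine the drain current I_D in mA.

With gate tied to drain, V_GS = V_DS ≥ V_GS − V_th, so the device is in saturation.
k_n = μ_nC_ox · (W/L) = 6.3 mA/V².
KCL at the drain: ½ k_n (V_GS − V_th)² = (V_DD − V_GS)/R.
Let x = V_GS − 1.09. Then 68.7 x² + x − 11.81 = 0, giving x = 0.407 V (positive root), so V_GS = 1.5 V.
I_D = (V_DD − V_GS)/R = (12.9 − 1.5) / 21.8 = 0.523 mA.

I_D = 0.523 mA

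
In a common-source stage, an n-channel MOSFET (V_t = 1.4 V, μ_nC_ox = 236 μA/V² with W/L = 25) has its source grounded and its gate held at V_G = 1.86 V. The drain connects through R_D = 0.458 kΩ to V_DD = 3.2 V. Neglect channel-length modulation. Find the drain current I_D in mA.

V_GS = V_G = 1.86 V, so V_ov = 1.86 − 1.4 = 0.46 V.
k_n = μ_nC_ox · (W/L) = 5.9 mA/V².
Assume saturation: I_D = ½ k_n V_ov² = 0.5 × 5.9 × 0.46² = 0.624 mA, giving V_DS = V_DD − I_D R_D = 3.2 − 0.624 × 0.458 = 2.91 V.
V_DS = 2.91 V ≥ V_ov = 0.46 V, confirming saturation.

I_D = 0.624 mA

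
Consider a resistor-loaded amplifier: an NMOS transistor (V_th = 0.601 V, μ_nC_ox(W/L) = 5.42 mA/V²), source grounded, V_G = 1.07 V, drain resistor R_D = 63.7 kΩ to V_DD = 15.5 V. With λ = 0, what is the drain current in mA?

V_GS = V_G = 1.07 V, so V_ov = 1.07 − 0.601 = 0.469 V.
Assume saturation: I_D = ½ k_n V_ov² = 0.5 × 5.42 × 0.469² = 0.596 mA, giving V_DS = V_DD − I_D R_D = 15.5 − 0.596 × 63.7 = -22.5 V.
But -22.5 V < V_ov = 0.469 V, so the device is actually in triode.
In triode I_D = k_n[V_ov V_DS − ½ V_DS²] and I_D = (V_DD − V_DS)/R_D. Equating: 173 V_DS² − 162.9 V_DS + 15.5 = 0, giving V_DS = 0.107 V (the root below V_ov).
I_D = (15.5 − 0.107) / 63.7 = 0.242 mA.

I_D = 0.242 mA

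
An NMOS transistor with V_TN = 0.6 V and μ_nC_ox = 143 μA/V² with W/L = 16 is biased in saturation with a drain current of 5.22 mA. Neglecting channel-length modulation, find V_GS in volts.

k_n = μ_nC_ox · (W/L) = 2.288 mA/V².
In saturation I_D = ½ k_n (V_GS − V_TN)², so V_GS − V_TN = √(2 I_D / k_n) = √(2 × 5.22 / 2.288) = 2.14 V.
V_GS = 0.6 + 2.14 = 2.74 V.

V_GS = 2.74 V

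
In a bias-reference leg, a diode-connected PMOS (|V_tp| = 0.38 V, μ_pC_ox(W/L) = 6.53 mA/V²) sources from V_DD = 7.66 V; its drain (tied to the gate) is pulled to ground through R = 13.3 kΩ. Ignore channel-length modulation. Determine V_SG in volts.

With gate tied to drain, V_SG = V_SD ≥ V_SG − |V_tp|, so the device is in saturation.
KCL at the drain: ½ k_p (V_SG − |V_tp|)² = (V_DD − V_SG)/R.
Let x = V_SG − 0.38. Then 43.4 x² + x − 7.28 = 0, giving x = 0.398 V (positive root), so V_SG = 0.778 V.
I_D = (V_DD − V_SG)/R = (7.66 − 0.778) / 13.3 = 0.517 mA.

V_SG = 0.778 V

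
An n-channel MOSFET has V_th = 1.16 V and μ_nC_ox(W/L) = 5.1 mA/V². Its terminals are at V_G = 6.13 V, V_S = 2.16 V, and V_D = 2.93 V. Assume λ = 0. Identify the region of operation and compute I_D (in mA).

Triode; I_D = 9.52 mA

V_GS = V_G − V_S = 6.13 − 2.16 = 3.97 V; V_DS = V_D − V_S = 2.93 − 2.16 = 0.77 V.
V_ov = V_GS − V_th = 3.97 − 1.16 = 2.81 V.
Since V_DS = 0.77 V < V_ov = 2.81 V, the device is in the triode region.
I_D = k_n [V_ov · V_DS − ½ V_DS²] = 5.1 × [2.81 × 0.77 − 0.5 × 0.77²] = 9.52 mA.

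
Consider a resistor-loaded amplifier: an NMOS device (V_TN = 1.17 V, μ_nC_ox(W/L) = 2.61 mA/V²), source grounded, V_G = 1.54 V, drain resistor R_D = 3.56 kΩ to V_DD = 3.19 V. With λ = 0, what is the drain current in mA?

I_D = 0.179 mA

V_GS = V_G = 1.54 V, so V_ov = 1.54 − 1.17 = 0.37 V.
Assume saturation: I_D = ½ k_n V_ov² = 0.5 × 2.61 × 0.37² = 0.179 mA, giving V_DS = V_DD − I_D R_D = 3.19 − 0.179 × 3.56 = 2.55 V.
V_DS = 2.55 V ≥ V_ov = 0.37 V, confirming saturation.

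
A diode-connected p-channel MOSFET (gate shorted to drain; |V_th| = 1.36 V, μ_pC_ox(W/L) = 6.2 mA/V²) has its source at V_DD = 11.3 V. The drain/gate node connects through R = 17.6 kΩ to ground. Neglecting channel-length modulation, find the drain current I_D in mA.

With gate tied to drain, V_SG = V_SD ≥ V_SG − |V_th|, so the device is in saturation.
KCL at the drain: ½ k_p (V_SG − |V_th|)² = (V_DD − V_SG)/R.
Let x = V_SG − 1.36. Then 54.6 x² + x − 9.94 = 0, giving x = 0.418 V (positive root), so V_SG = 1.78 V.
I_D = (V_DD − V_SG)/R = (11.3 − 1.78) / 17.6 = 0.541 mA.

I_D = 0.541 mA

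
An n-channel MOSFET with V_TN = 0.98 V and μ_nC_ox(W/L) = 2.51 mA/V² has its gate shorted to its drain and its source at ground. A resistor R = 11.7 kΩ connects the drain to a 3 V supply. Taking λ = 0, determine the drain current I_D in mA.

With gate tied to drain, V_GS = V_DS ≥ V_GS − V_TN, so the device is in saturation.
KCL at the drain: ½ k_n (V_GS − V_TN)² = (V_DD − V_GS)/R.
Let x = V_GS − 0.98. Then 14.7 x² + x − 2.02 = 0, giving x = 0.338 V (positive root), so V_GS = 1.32 V.
I_D = (V_DD − V_GS)/R = (3 − 1.32) / 11.7 = 0.144 mA.

I_D = 0.144 mA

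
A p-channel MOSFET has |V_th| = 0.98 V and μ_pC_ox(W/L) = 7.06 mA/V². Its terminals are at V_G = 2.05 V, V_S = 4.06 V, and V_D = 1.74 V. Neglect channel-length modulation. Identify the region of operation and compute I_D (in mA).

Saturation; I_D = 3.74 mA

V_SG = V_S − V_G = 4.06 − 2.05 = 2.01 V; V_SD = V_S − V_D = 4.06 − 1.74 = 2.32 V.
V_ov = V_SG − |V_th| = 2.01 − 0.98 = 1.03 V.
Since V_SD = 2.32 V ≥ V_ov = 1.03 V, the device is in saturation.
I_D = ½ k_p V_ov² = 0.5 × 7.06 × 1.03² = 3.74 mA.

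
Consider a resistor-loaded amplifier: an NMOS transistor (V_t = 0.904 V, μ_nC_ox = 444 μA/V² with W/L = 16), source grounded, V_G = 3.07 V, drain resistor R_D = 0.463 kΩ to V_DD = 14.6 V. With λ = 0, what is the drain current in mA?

I_D = 16.7 mA

V_GS = V_G = 3.07 V, so V_ov = 3.07 − 0.904 = 2.17 V.
k_n = μ_nC_ox · (W/L) = 7.104 mA/V².
Assume saturation: I_D = ½ k_n V_ov² = 0.5 × 7.104 × 2.17² = 16.7 mA, giving V_DS = V_DD − I_D R_D = 14.6 − 16.7 × 0.463 = 6.88 V.
V_DS = 6.88 V ≥ V_ov = 2.17 V, confirming saturation.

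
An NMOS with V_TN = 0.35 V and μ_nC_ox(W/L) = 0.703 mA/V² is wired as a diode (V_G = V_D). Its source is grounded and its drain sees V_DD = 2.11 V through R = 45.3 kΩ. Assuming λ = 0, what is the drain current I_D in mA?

With gate tied to drain, V_GS = V_DS ≥ V_GS − V_TN, so the device is in saturation.
KCL at the drain: ½ k_n (V_GS − V_TN)² = (V_DD − V_GS)/R.
Let x = V_GS − 0.35. Then 15.9 x² + x − 1.76 = 0, giving x = 0.303 V (positive root), so V_GS = 0.653 V.
I_D = (V_DD − V_GS)/R = (2.11 − 0.653) / 45.3 = 0.0322 mA.

I_D = 0.0322 mA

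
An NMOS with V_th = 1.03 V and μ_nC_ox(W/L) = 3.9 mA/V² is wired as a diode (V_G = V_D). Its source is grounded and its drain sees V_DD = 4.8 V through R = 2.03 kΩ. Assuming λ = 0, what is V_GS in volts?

With gate tied to drain, V_GS = V_DS ≥ V_GS − V_th, so the device is in saturation.
KCL at the drain: ½ k_n (V_GS − V_th)² = (V_DD − V_GS)/R.
Let x = V_GS − 1.03. Then 3.96 x² + x − 3.77 = 0, giving x = 0.858 V (positive root), so V_GS = 1.89 V.
I_D = (V_DD − V_GS)/R = (4.8 − 1.89) / 2.03 = 1.43 mA.

V_GS = 1.89 V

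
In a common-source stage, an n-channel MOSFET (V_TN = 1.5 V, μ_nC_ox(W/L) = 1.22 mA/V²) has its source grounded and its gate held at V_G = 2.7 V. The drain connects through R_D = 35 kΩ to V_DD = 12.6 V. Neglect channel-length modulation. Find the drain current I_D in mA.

V_GS = V_G = 2.7 V, so V_ov = 2.7 − 1.5 = 1.2 V.
Assume saturation: I_D = ½ k_n V_ov² = 0.5 × 1.22 × 1.2² = 0.878 mA, giving V_DS = V_DD − I_D R_D = 12.6 − 0.878 × 35 = -18.1 V.
But -18.1 V < V_ov = 1.2 V, so the device is actually in triode.
In triode I_D = k_n[V_ov V_DS − ½ V_DS²] and I_D = (V_DD − V_DS)/R_D. Equating: 21.3 V_DS² − 52.24 V_DS + 12.6 = 0, giving V_DS = 0.271 V (the root below V_ov).
I_D = (12.6 − 0.271) / 35 = 0.352 mA.

I_D = 0.352 mA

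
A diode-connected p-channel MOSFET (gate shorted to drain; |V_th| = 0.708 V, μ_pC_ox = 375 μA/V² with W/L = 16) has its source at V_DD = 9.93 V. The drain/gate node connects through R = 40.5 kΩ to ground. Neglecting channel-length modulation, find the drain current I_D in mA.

With gate tied to drain, V_SG = V_SD ≥ V_SG − |V_th|, so the device is in saturation.
k_p = μ_pC_ox · (W/L) = 6 mA/V².
KCL at the drain: ½ k_p (V_SG − |V_th|)² = (V_DD − V_SG)/R.
Let x = V_SG − 0.708. Then 122 x² + x − 9.222 = 0, giving x = 0.271 V (positive root), so V_SG = 0.979 V.
I_D = (V_DD − V_SG)/R = (9.93 − 0.979) / 40.5 = 0.221 mA.

I_D = 0.221 mA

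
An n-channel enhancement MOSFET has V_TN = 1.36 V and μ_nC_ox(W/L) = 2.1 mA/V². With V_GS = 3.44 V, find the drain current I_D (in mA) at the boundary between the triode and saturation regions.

I_D = 4.54 mA

At the boundary V_DS = V_ov = V_GS − V_TN = 3.44 − 1.36 = 2.08 V.
I_D = ½ k_n V_ov² = 0.5 × 2.1 × 2.08² = 4.54 mA.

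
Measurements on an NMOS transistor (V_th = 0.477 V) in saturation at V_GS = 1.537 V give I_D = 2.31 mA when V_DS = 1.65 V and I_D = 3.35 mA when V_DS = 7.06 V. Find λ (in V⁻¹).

With V_GS fixed, I_D ∝ (1 + λ V_DS) in saturation, so I_D2/I_D1 = (1 + λ V_DS2)/(1 + λ V_DS1).
3.35/2.31 = 1.45 = (1 + 7.06 λ)/(1 + 1.65 λ).
Solving: λ (I_D1 V_DS2 − I_D2 V_DS1) = I_D2 − I_D1, so λ = (3.35 − 2.31) / (2.31 × 7.06 − 3.35 × 1.65) = 1.04 / 10.8 = 0.0965 V⁻¹.

λ = 0.0965 V⁻¹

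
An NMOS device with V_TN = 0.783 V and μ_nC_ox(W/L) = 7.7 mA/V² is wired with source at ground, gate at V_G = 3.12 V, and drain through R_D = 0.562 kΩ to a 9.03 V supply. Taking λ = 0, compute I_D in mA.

I_D = 14.3 mA

V_GS = V_G = 3.12 V, so V_ov = 3.12 − 0.783 = 2.34 V.
Assume saturation: I_D = ½ k_n V_ov² = 0.5 × 7.7 × 2.34² = 21 mA, giving V_DS = V_DD − I_D R_D = 9.03 − 21 × 0.562 = -2.79 V.
But -2.79 V < V_ov = 2.34 V, so the device is actually in triode.
In triode I_D = k_n[V_ov V_DS − ½ V_DS²] and I_D = (V_DD − V_DS)/R_D. Equating: 2.16 V_DS² − 11.11 V_DS + 9.03 = 0, giving V_DS = 1.01 V (the root below V_ov).
I_D = (9.03 − 1.01) / 0.562 = 14.3 mA.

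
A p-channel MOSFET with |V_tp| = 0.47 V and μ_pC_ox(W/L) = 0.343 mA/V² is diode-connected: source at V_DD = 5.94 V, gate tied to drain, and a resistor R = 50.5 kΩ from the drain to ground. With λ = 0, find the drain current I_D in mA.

With gate tied to drain, V_SG = V_SD ≥ V_SG − |V_tp|, so the device is in saturation.
KCL at the drain: ½ k_p (V_SG − |V_tp|)² = (V_DD − V_SG)/R.
Let x = V_SG − 0.47. Then 8.66 x² + x − 5.47 = 0, giving x = 0.739 V (positive root), so V_SG = 1.21 V.
I_D = (V_DD − V_SG)/R = (5.94 − 1.21) / 50.5 = 0.0937 mA.

I_D = 0.0937 mA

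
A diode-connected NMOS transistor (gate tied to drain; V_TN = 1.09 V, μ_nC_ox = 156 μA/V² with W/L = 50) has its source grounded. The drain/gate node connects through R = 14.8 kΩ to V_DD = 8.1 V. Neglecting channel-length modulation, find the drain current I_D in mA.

I_D = 0.451 mA

With gate tied to drain, V_GS = V_DS ≥ V_GS − V_TN, so the device is in saturation.
k_n = μ_nC_ox · (W/L) = 7.8 mA/V².
KCL at the drain: ½ k_n (V_GS − V_TN)² = (V_DD − V_GS)/R.
Let x = V_GS − 1.09. Then 57.7 x² + x − 7.01 = 0, giving x = 0.34 V (positive root), so V_GS = 1.43 V.
I_D = (V_DD − V_GS)/R = (8.1 − 1.43) / 14.8 = 0.451 mA.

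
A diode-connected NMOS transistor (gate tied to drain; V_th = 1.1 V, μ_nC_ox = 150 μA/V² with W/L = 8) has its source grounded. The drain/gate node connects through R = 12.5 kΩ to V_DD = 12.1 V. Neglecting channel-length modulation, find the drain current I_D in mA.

I_D = 0.788 mA

With gate tied to drain, V_GS = V_DS ≥ V_GS − V_th, so the device is in saturation.
k_n = μ_nC_ox · (W/L) = 1.2 mA/V².
KCL at the drain: ½ k_n (V_GS − V_th)² = (V_DD − V_GS)/R.
Let x = V_GS − 1.1. Then 7.5 x² + x − 11 = 0, giving x = 1.15 V (positive root), so V_GS = 2.25 V.
I_D = (V_DD − V_GS)/R = (12.1 − 2.25) / 12.5 = 0.788 mA.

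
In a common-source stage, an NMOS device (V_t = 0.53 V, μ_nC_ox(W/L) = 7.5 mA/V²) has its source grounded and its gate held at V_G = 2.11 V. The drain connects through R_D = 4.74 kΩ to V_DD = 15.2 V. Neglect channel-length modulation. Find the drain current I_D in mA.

I_D = 3.15 mA

V_GS = V_G = 2.11 V, so V_ov = 2.11 − 0.53 = 1.58 V.
Assume saturation: I_D = ½ k_n V_ov² = 0.5 × 7.5 × 1.58² = 9.36 mA, giving V_DS = V_DD − I_D R_D = 15.2 − 9.36 × 4.74 = -29.2 V.
But -29.2 V < V_ov = 1.58 V, so the device is actually in triode.
In triode I_D = k_n[V_ov V_DS − ½ V_DS²] and I_D = (V_DD − V_DS)/R_D. Equating: 17.8 V_DS² − 57.17 V_DS + 15.2 = 0, giving V_DS = 0.292 V (the root below V_ov).
I_D = (15.2 − 0.292) / 4.74 = 3.15 mA.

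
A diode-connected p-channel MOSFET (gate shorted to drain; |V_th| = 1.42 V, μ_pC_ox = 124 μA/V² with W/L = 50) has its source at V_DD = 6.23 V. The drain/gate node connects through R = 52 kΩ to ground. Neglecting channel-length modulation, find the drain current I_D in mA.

I_D = 0.0892 mA

With gate tied to drain, V_SG = V_SD ≥ V_SG − |V_th|, so the device is in saturation.
k_p = μ_pC_ox · (W/L) = 6.2 mA/V².
KCL at the drain: ½ k_p (V_SG − |V_th|)² = (V_DD − V_SG)/R.
Let x = V_SG − 1.42. Then 161 x² + x − 4.81 = 0, giving x = 0.17 V (positive root), so V_SG = 1.59 V.
I_D = (V_DD − V_SG)/R = (6.23 − 1.59) / 52 = 0.0892 mA.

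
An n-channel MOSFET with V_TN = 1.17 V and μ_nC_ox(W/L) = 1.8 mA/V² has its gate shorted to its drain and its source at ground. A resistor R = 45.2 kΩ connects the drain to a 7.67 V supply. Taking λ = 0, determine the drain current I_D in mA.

I_D = 0.135 mA

With gate tied to drain, V_GS = V_DS ≥ V_GS − V_TN, so the device is in saturation.
KCL at the drain: ½ k_n (V_GS − V_TN)² = (V_DD − V_GS)/R.
Let x = V_GS − 1.17. Then 40.7 x² + x − 6.5 = 0, giving x = 0.388 V (positive root), so V_GS = 1.56 V.
I_D = (V_DD − V_GS)/R = (7.67 − 1.56) / 45.2 = 0.135 mA.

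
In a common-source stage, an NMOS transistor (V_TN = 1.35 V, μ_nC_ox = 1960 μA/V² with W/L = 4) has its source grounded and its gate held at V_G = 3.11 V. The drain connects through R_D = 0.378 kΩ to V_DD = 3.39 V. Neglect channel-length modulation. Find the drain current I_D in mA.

V_GS = V_G = 3.11 V, so V_ov = 3.11 − 1.35 = 1.76 V.
k_n = μ_nC_ox · (W/L) = 7.84 mA/V².
Assume saturation: I_D = ½ k_n V_ov² = 0.5 × 7.84 × 1.76² = 12.1 mA, giving V_DS = V_DD − I_D R_D = 3.39 − 12.1 × 0.378 = -1.2 V.
But -1.2 V < V_ov = 1.76 V, so the device is actually in triode.
In triode I_D = k_n[V_ov V_DS − ½ V_DS²] and I_D = (V_DD − V_DS)/R_D. Equating: 1.48 V_DS² − 6.216 V_DS + 3.39 = 0, giving V_DS = 0.644 V (the root below V_ov).
I_D = (3.39 − 0.644) / 0.378 = 7.26 mA.

I_D = 7.26 mA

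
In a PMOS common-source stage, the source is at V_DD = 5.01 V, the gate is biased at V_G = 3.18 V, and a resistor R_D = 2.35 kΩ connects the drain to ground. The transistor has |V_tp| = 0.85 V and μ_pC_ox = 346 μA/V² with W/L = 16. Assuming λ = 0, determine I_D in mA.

I_D = 1.93 mA

V_SG = V_DD − V_G = 5.01 − 3.18 = 1.83 V, so V_ov = 1.83 − 0.85 = 0.98 V.
k_p = μ_pC_ox · (W/L) = 5.536 mA/V².
Assume saturation: I_D = ½ k_p V_ov² = 0.5 × 5.536 × 0.98² = 2.66 mA, giving V_SD = V_DD − I_D R_D = 5.01 − 2.66 × 2.35 = -1.24 V.
But -1.24 V < V_ov = 0.98 V, so the device is actually in triode.
In triode I_D = k_p[V_ov V_SD − ½ V_SD²] and I_D = (V_DD − V_SD)/R_D. Equating: 6.5 V_SD² − 13.75 V_SD + 5.01 = 0, giving V_SD = 0.468 V (the root below V_ov).
I_D = (5.01 − 0.468) / 2.35 = 1.93 mA.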